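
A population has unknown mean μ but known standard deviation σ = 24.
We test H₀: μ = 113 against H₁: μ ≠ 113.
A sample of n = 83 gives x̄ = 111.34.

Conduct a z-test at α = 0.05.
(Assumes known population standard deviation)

Standard error: SE = σ/√n = 24/√83 = 2.6343
z-statistic: z = (x̄ - μ₀)/SE = (111.34 - 113)/2.6343 = -0.6301
Critical value: ±1.960
p-value = 0.5286
Decision: fail to reject H₀

Answer: z = -0.6301, fail to reject H₀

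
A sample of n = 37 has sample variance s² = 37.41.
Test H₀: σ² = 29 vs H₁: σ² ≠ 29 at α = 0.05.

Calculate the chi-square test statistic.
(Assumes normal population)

Answer: χ² = 46.4400, fail to reject H₀

Derivation:
df = n - 1 = 36
χ² = (n-1)s²/σ₀² = 36×37.41/29 = 46.4400
Critical values: χ²_{0.975,36} = 21.336, χ²_{0.025,36} = 54.437
Rejection region: χ² < 21.336 or χ² > 54.437
Decision: fail to reject H₀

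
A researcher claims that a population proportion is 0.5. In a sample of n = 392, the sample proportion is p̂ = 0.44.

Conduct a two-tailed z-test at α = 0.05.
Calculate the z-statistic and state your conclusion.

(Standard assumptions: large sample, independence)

H₀: p = 0.5, H₁: p ≠ 0.5
Standard error: SE = √(p₀(1-p₀)/n) = √(0.5×0.5/392) = 0.025254
z-statistic: z = (p̂ - p₀)/SE = (0.44 - 0.5)/0.025254 = -2.3759
Critical value: z_0.025 = ±1.960
p-value = 0.0175
Decision: reject H₀ at α = 0.05

Answer: z = -2.3759, reject H₀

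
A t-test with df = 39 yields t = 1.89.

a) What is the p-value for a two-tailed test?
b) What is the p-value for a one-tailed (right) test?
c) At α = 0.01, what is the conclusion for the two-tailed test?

Using t-distribution with df = 39:
a) Two-tailed: p = 2×P(T > 1.89) = 0.0662
b) One-tailed: p = P(T > 1.89) = 0.0331
c) 0.0662 ≥ 0.01, fail to reject H₀

Answer: a) 0.0662, b) 0.0331, c) fail to reject H₀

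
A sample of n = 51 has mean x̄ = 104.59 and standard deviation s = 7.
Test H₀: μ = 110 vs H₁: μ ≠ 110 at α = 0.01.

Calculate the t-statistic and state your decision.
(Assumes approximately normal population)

df = n - 1 = 50
SE = s/√n = 7/√51 = 0.9802
t = (x̄ - μ₀)/SE = (104.59 - 110)/0.9802 = -5.5193
Critical value: t_{0.005,50} = ±2.678
p-value < 0.0001
Decision: reject H₀

Answer: t = -5.5193, reject H₀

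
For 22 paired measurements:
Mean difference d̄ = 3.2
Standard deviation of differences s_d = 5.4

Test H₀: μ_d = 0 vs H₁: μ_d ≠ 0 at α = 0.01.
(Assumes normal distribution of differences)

Answer: t = 2.7795, fail to reject H₀

Derivation:
df = n - 1 = 21
SE = s_d/√n = 5.4/√22 = 1.1513
t = d̄/SE = 3.2/1.1513 = 2.7795
Critical value: t_{0.005,21} = ±2.831
p-value ≈ 0.0112
Decision: fail to reject H₀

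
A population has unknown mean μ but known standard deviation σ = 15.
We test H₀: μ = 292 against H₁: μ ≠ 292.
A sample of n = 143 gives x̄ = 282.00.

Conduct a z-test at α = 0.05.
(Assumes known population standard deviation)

Answer: z = -7.9719, reject H₀

Derivation:
Standard error: SE = σ/√n = 15/√143 = 1.2544
z-statistic: z = (x̄ - μ₀)/SE = (282.00 - 292)/1.2544 = -7.9719
Critical value: ±1.960
p-value < 0.0001
Decision: reject H₀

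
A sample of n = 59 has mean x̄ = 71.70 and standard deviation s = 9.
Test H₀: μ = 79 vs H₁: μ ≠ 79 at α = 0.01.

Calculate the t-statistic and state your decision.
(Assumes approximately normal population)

Answer: t = -6.2303, reject H₀

Derivation:
df = n - 1 = 58
SE = s/√n = 9/√59 = 1.1717
t = (x̄ - μ₀)/SE = (71.70 - 79)/1.1717 = -6.2303
Critical value: t_{0.005,58} = ±2.663
p-value < 0.0001
Decision: reject H₀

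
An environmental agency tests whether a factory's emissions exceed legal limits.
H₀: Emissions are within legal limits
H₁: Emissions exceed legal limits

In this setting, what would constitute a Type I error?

Answer: Citing a compliant factory for excess emissions

Derivation:
A Type I error (probability α) occurs when we reject a true H₀.
A Type II error (probability β) occurs when we fail to reject a false H₀.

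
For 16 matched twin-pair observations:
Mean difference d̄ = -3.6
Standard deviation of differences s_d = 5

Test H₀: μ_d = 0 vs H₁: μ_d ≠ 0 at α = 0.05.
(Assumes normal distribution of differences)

df = n - 1 = 15
SE = s_d/√n = 5/√16 = 1.2500
t = d̄/SE = -3.6/1.2500 = -2.8800
Critical value: t_{0.025,15} = ±2.131
p-value ≈ 0.0114
Decision: reject H₀

Answer: t = -2.8800, reject H₀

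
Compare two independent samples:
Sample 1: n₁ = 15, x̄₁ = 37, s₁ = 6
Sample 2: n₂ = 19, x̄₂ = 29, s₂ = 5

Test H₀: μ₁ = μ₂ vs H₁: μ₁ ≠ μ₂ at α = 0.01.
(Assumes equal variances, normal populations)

Answer: t = 4.2420, reject H₀

Derivation:
Pooled variance: s²_p = [14×6² + 18×5²]/(32) = 29.8125
s_p = 5.4601
SE = s_p×√(1/n₁ + 1/n₂) = 5.4601×√(1/15 + 1/19) = 1.8859
t = (x̄₁ - x̄₂)/SE = (37 - 29)/1.8859 = 4.2420
df = 32, t-critical = ±2.738
Decision: reject H₀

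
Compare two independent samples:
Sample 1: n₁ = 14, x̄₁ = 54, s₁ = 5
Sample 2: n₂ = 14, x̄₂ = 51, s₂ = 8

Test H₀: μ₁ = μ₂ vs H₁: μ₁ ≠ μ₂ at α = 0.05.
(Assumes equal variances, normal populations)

Answer: t = 1.1899, fail to reject H₀

Derivation:
Pooled variance: s²_p = [13×5² + 13×8²]/(26) = 44.5000
s_p = 6.6708
SE = s_p×√(1/n₁ + 1/n₂) = 6.6708×√(1/14 + 1/14) = 2.5213
t = (x̄₁ - x̄₂)/SE = (54 - 51)/2.5213 = 1.1899
df = 26, t-critical = ±2.056
Decision: fail to reject H₀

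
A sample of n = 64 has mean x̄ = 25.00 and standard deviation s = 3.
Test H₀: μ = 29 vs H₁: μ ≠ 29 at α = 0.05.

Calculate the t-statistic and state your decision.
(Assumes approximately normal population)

Answer: t = -10.6667, reject H₀

Derivation:
df = n - 1 = 63
SE = s/√n = 3/√64 = 0.3750
t = (x̄ - μ₀)/SE = (25.00 - 29)/0.3750 = -10.6667
Critical value: t_{0.025,63} = ±1.998
p-value < 0.0001
Decision: reject H₀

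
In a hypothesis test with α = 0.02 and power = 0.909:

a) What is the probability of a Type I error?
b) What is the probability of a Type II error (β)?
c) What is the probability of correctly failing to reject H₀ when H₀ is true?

a) Type I error probability = α = 0.02
b) Power = P(reject H₀ | H₁ true) = 1 - β = 0.909, so Type II error probability = β = 1 - Power = 0.091
c) P(fail to reject H₀ | H₀ true) = 1 - α = 0.98

Answer: a) 0.02, b) 0.091, c) 0.98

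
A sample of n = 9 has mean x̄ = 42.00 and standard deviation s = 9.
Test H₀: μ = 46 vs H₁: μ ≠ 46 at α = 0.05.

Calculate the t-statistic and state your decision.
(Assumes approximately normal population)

Answer: t = -1.3333, fail to reject H₀

Derivation:
df = n - 1 = 8
SE = s/√n = 9/√9 = 3.0000
t = (x̄ - μ₀)/SE = (42.00 - 46)/3.0000 = -1.3333
Critical value: t_{0.025,8} = ±2.306
p-value ≈ 0.2191
Decision: fail to reject H₀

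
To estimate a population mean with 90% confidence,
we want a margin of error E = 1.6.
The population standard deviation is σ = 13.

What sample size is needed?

z_0.05 = 1.645
n = (z×σ/E)² = (1.645×13/1.6)²
n = 178.6399
Round up: n = 179

Answer: n = 179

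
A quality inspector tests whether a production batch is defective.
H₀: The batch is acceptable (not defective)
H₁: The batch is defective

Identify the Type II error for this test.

Answer: Shipping a defective batch to customers

Derivation:
Type I error: rejecting H₀ when it is actually true (false positive).
Type II error: failing to reject H₀ when H₁ is actually true (false negative).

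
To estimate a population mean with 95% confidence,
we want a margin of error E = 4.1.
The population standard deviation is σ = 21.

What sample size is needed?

z_0.025 = 1.960
n = (z×σ/E)² = (1.960×21/4.1)²
n = 100.7820
Round up: n = 101

Answer: n = 101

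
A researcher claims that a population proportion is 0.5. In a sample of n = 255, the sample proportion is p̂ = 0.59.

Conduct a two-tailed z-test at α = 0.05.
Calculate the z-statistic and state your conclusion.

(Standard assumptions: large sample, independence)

H₀: p = 0.5, H₁: p ≠ 0.5
Standard error: SE = √(p₀(1-p₀)/n) = √(0.5×0.5/255) = 0.031311
z-statistic: z = (p̂ - p₀)/SE = (0.59 - 0.5)/0.031311 = 2.8744
Critical value: z_0.025 = ±1.960
p-value = 0.0040
Decision: reject H₀ at α = 0.05

Answer: z = 2.8744, reject H₀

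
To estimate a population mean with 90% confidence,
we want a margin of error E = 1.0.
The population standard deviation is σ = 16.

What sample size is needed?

Answer: n = 693

Derivation:
z_0.05 = 1.645
n = (z×σ/E)² = (1.645×16/1.0)²
n = 692.7424
Round up: n = 693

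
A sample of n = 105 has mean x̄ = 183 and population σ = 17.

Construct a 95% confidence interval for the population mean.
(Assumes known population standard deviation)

Confidence level: 95%, α = 0.05
z_0.025 = 1.960
SE = σ/√n = 17/√105 = 1.6590
Margin of error = 1.960 × 1.6590 = 3.2516
CI: x̄ ± margin = 183 ± 3.2516
CI: (179.7484, 186.2516)

Answer: (179.7484, 186.2516)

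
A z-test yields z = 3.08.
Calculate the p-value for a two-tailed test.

Answer: p-value ≈ 0.0021

Derivation:
For z = 3.08:
p = 2×P(Z > |3.08|) = 2×(1 - Φ(3.08)) = 0.0021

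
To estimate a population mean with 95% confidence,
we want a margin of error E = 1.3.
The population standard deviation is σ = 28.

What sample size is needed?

z_0.025 = 1.960
n = (z×σ/E)² = (1.960×28/1.3)²
n = 1782.1387
Round up: n = 1783

Answer: n = 1783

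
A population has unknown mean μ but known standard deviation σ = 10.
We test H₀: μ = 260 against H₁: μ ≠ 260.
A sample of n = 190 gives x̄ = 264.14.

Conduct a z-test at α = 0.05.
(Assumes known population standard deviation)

Answer: z = 5.7064, reject H₀

Derivation:
Standard error: SE = σ/√n = 10/√190 = 0.7255
z-statistic: z = (x̄ - μ₀)/SE = (264.14 - 260)/0.7255 = 5.7064
Critical value: ±1.960
p-value < 0.0001
Decision: reject H₀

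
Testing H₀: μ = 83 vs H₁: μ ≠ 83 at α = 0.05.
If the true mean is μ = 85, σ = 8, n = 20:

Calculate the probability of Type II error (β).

SE = σ/√n = 8/√20 = 1.7889
Critical values: μ₀ ± z_0.025×SE = 83 ± 1.960×1.7889
Acceptance region: (79.4938, 86.5062)
Under H₁ (μ = 85): z_high = (86.5062 - 85)/1.7889 = 0.8420, z_low = (79.4938 - 85)/1.7889 = -3.0780
β = P(not reject | H₁) = Φ(0.8420) - Φ(-3.0780) ≈ 0.7991

Answer: β ≈ 0.7991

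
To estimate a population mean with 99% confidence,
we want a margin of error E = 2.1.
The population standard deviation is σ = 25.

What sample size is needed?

Answer: n = 941

Derivation:
z_0.005 = 2.576
n = (z×σ/E)² = (2.576×25/2.1)²
n = 940.4444
Round up: n = 941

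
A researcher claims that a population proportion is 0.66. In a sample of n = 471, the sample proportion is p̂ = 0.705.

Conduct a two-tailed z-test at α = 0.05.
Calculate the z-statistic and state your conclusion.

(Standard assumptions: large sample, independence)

Answer: z = 2.0617, reject H₀

Derivation:
H₀: p = 0.66, H₁: p ≠ 0.66
Standard error: SE = √(p₀(1-p₀)/n) = √(0.66×0.34/471) = 0.021827
z-statistic: z = (p̂ - p₀)/SE = (0.705 - 0.66)/0.021827 = 2.0617
Critical value: z_0.025 = ±1.960
p-value = 0.0392
Decision: reject H₀ at α = 0.05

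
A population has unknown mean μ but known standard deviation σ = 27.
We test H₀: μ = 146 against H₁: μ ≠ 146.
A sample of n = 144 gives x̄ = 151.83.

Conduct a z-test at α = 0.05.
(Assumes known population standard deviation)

Answer: z = 2.5911, reject H₀

Derivation:
Standard error: SE = σ/√n = 27/√144 = 2.2500
z-statistic: z = (x̄ - μ₀)/SE = (151.83 - 146)/2.2500 = 2.5911
Critical value: ±1.960
p-value = 0.0096
Decision: reject H₀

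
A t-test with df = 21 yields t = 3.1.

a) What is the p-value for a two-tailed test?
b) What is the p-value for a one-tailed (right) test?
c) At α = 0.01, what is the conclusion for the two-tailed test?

Answer: a) 0.0054, b) 0.0027, c) reject H₀

Derivation:
Using t-distribution with df = 21:
a) Two-tailed: p = 2×P(T > 3.1) = 0.0054
b) One-tailed: p = P(T > 3.1) = 0.0027
c) 0.0054 < 0.01, reject H₀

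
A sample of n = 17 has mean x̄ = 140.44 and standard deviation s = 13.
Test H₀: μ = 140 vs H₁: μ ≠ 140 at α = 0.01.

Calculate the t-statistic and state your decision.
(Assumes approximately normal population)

df = n - 1 = 16
SE = s/√n = 13/√17 = 3.1530
t = (x̄ - μ₀)/SE = (140.44 - 140)/3.1530 = 0.1395
Critical value: t_{0.005,16} = ±2.921
p-value ≈ 0.8908
Decision: fail to reject H₀

Answer: t = 0.1395, fail to reject H₀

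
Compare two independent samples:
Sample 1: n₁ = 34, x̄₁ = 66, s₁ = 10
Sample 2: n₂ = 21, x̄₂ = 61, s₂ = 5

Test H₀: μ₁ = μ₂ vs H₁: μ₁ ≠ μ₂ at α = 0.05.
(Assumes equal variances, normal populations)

Pooled variance: s²_p = [33×10² + 20×5²]/(53) = 71.6981
s_p = 8.4675
SE = s_p×√(1/n₁ + 1/n₂) = 8.4675×√(1/34 + 1/21) = 2.3501
t = (x̄₁ - x̄₂)/SE = (66 - 61)/2.3501 = 2.1276
df = 53, t-critical = ±2.006
Decision: reject H₀

Answer: t = 2.1276, reject H₀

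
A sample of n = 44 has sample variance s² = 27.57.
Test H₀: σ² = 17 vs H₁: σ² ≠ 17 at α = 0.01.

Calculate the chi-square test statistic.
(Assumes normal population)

Answer: χ² = 69.7359, fail to reject H₀

Derivation:
df = n - 1 = 43
χ² = (n-1)s²/σ₀² = 43×27.57/17 = 69.7359
Critical values: χ²_{0.995,43} = 22.859, χ²_{0.005,43} = 70.616
Rejection region: χ² < 22.859 or χ² > 70.616
Decision: fail to reject H₀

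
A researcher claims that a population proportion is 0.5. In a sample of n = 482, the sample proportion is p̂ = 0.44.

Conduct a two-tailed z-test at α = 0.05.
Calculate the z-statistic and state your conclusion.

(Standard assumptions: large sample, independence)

Answer: z = -2.6346, reject H₀

Derivation:
H₀: p = 0.5, H₁: p ≠ 0.5
Standard error: SE = √(p₀(1-p₀)/n) = √(0.5×0.5/482) = 0.022774
z-statistic: z = (p̂ - p₀)/SE = (0.44 - 0.5)/0.022774 = -2.6346
Critical value: z_0.025 = ±1.960
p-value = 0.0084
Decision: reject H₀ at α = 0.05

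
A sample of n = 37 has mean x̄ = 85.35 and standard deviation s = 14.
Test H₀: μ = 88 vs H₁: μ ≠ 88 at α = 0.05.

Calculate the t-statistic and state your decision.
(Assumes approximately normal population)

df = n - 1 = 36
SE = s/√n = 14/√37 = 2.3016
t = (x̄ - μ₀)/SE = (85.35 - 88)/2.3016 = -1.1514
Critical value: t_{0.025,36} = ±2.028
p-value ≈ 0.2572
Decision: fail to reject H₀

Answer: t = -1.1514, fail to reject H₀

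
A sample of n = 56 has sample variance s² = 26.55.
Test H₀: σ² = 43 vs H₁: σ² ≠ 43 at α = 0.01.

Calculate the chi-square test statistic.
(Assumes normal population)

Answer: χ² = 33.9593, fail to reject H₀

Derivation:
df = n - 1 = 55
χ² = (n-1)s²/σ₀² = 55×26.55/43 = 33.9593
Critical values: χ²_{0.995,55} = 31.735, χ²_{0.005,55} = 85.749
Rejection region: χ² < 31.735 or χ² > 85.749
Decision: fail to reject H₀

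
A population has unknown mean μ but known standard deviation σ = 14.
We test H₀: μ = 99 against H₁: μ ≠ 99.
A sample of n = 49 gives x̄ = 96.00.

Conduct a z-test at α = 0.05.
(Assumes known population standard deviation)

Standard error: SE = σ/√n = 14/√49 = 2.0000
z-statistic: z = (x̄ - μ₀)/SE = (96.00 - 99)/2.0000 = -1.5000
Critical value: ±1.960
p-value = 0.1336
Decision: fail to reject H₀

Answer: z = -1.5000, fail to reject H₀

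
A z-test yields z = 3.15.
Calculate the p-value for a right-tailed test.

For z = 3.15:
p = P(Z > 3.15) = 1 - Φ(3.15) = 0.0008

Answer: p-value ≈ 0.0008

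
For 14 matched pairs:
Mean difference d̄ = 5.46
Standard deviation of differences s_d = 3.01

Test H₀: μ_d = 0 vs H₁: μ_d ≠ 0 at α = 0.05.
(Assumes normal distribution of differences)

df = n - 1 = 13
SE = s_d/√n = 3.01/√14 = 0.8045
t = d̄/SE = 5.46/0.8045 = 6.7868
Critical value: t_{0.025,13} = ±2.160
p-value < 0.0001
Decision: reject H₀

Answer: t = 6.7868, reject H₀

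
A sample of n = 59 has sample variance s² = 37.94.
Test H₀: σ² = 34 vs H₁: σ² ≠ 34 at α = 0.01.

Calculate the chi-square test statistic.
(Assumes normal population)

Answer: χ² = 64.7212, fail to reject H₀

Derivation:
df = n - 1 = 58
χ² = (n-1)s²/σ₀² = 58×37.94/34 = 64.7212
Critical values: χ²_{0.995,58} = 34.008, χ²_{0.005,58} = 89.477
Rejection region: χ² < 34.008 or χ² > 89.477
Decision: fail to reject H₀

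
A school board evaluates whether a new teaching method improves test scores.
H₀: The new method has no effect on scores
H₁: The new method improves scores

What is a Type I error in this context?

A Type I error (probability α) occurs when we reject a true H₀.
A Type II error (probability β) occurs when we fail to reject a false H₀.

Answer: Concluding the new method improves scores when it actually doesn't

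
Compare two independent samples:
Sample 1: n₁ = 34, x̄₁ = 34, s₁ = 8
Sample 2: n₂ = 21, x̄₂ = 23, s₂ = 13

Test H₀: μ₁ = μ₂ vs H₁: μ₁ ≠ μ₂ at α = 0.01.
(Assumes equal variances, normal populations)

Pooled variance: s²_p = [33×8² + 20×13²]/(53) = 103.6226
s_p = 10.1795
SE = s_p×√(1/n₁ + 1/n₂) = 10.1795×√(1/34 + 1/21) = 2.8253
t = (x̄₁ - x̄₂)/SE = (34 - 23)/2.8253 = 3.8934
df = 53, t-critical = ±2.672
Decision: reject H₀

Answer: t = 3.8934, reject H₀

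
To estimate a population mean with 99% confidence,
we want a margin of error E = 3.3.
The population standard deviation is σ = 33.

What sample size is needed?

z_0.005 = 2.576
n = (z×σ/E)² = (2.576×33/3.3)²
n = 663.5776
Round up: n = 664

Answer: n = 664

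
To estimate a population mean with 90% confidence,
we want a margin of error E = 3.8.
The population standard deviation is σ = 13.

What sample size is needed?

z_0.05 = 1.645
n = (z×σ/E)² = (1.645×13/3.8)²
n = 31.6702
Round up: n = 32

Answer: n = 32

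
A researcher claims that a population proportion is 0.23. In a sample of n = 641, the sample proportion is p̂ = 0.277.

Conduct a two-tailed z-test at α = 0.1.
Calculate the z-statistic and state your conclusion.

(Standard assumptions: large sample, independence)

Answer: z = 2.8276, reject H₀

Derivation:
H₀: p = 0.23, H₁: p ≠ 0.23
Standard error: SE = √(p₀(1-p₀)/n) = √(0.23×0.77/641) = 0.016622
z-statistic: z = (p̂ - p₀)/SE = (0.277 - 0.23)/0.016622 = 2.8276
Critical value: z_0.05 = ±1.645
p-value = 0.0047
Decision: reject H₀ at α = 0.1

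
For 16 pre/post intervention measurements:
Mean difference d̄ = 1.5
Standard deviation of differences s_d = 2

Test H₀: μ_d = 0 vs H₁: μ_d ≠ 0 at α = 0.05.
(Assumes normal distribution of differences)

df = n - 1 = 15
SE = s_d/√n = 2/√16 = 0.5000
t = d̄/SE = 1.5/0.5000 = 3.0000
Critical value: t_{0.025,15} = ±2.131
p-value ≈ 0.0090
Decision: reject H₀

Answer: t = 3.0000, reject H₀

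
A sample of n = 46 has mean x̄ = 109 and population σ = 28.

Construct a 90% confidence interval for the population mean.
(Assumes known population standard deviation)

Confidence level: 90%, α = 0.1
z_0.05 = 1.645
SE = σ/√n = 28/√46 = 4.1284
Margin of error = 1.645 × 4.1284 = 6.7912
CI: x̄ ± margin = 109 ± 6.7912
CI: (102.2088, 115.7912)

Answer: (102.2088, 115.7912)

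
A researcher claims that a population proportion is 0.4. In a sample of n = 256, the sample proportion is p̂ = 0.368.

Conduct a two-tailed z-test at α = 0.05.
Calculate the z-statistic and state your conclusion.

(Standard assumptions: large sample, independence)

Answer: z = -1.0451, fail to reject H₀

Derivation:
H₀: p = 0.4, H₁: p ≠ 0.4
Standard error: SE = √(p₀(1-p₀)/n) = √(0.4×0.6/256) = 0.030619
z-statistic: z = (p̂ - p₀)/SE = (0.368 - 0.4)/0.030619 = -1.0451
Critical value: z_0.025 = ±1.960
p-value = 0.2960
Decision: fail to reject H₀ at α = 0.05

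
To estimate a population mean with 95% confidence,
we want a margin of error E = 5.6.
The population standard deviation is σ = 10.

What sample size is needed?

Answer: n = 13

Derivation:
z_0.025 = 1.960
n = (z×σ/E)² = (1.960×10/5.6)²
n = 12.2500
Round up: n = 13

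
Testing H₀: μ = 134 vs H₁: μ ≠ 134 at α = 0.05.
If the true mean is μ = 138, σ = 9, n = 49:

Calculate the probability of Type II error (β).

SE = σ/√n = 9/√49 = 1.2857
Critical values: μ₀ ± z_0.025×SE = 134 ± 1.960×1.2857
Acceptance region: (131.4800, 136.5200)
Under H₁ (μ = 138): z_high = (136.5200 - 138)/1.2857 = -1.1511, z_low = (131.4800 - 138)/1.2857 = -5.0712
β = P(not reject | H₁) = Φ(-1.1511) - Φ(-5.0712) ≈ 0.1248

Answer: β ≈ 0.1248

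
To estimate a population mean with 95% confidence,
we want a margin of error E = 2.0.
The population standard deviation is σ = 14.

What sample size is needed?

Answer: n = 189

Derivation:
z_0.025 = 1.960
n = (z×σ/E)² = (1.960×14/2.0)²
n = 188.2384
Round up: n = 189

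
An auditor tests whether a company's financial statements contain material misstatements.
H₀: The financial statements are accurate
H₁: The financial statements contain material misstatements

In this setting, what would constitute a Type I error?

Answer: Concluding the statements are misstated when they are actually accurate

Derivation:
A Type I error (probability α) occurs when we reject a true H₀.
A Type II error (probability β) occurs when we fail to reject a false H₀.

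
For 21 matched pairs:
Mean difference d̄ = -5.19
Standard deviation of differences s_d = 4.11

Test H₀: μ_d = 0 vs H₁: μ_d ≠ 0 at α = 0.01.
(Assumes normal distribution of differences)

Answer: t = -5.7866, reject H₀

Derivation:
df = n - 1 = 20
SE = s_d/√n = 4.11/√21 = 0.8969
t = d̄/SE = -5.19/0.8969 = -5.7866
Critical value: t_{0.005,20} = ±2.845
p-value < 0.0001
Decision: reject H₀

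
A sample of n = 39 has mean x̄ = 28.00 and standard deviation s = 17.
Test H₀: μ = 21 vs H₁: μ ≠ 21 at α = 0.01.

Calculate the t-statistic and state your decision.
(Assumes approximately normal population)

df = n - 1 = 38
SE = s/√n = 17/√39 = 2.7222
t = (x̄ - μ₀)/SE = (28.00 - 21)/2.7222 = 2.5714
Critical value: t_{0.005,38} = ±2.712
p-value ≈ 0.0142
Decision: fail to reject H₀

Answer: t = 2.5714, fail to reject H₀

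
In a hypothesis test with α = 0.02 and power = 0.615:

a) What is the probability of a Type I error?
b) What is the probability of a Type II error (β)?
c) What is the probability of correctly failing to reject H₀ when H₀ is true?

a) Type I error probability = α = 0.02
b) Power = P(reject H₀ | H₁ true) = 1 - β = 0.615, so Type II error probability = β = 1 - Power = 0.385
c) P(fail to reject H₀ | H₀ true) = 1 - α = 0.98

Answer: a) 0.02, b) 0.385, c) 0.98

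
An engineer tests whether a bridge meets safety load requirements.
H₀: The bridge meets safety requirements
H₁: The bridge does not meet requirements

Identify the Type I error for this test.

A Type I error (probability α) occurs when we reject a true H₀.
A Type II error (probability β) occurs when we fail to reject a false H₀.

Answer: Unnecessarily closing a safe bridge for repairs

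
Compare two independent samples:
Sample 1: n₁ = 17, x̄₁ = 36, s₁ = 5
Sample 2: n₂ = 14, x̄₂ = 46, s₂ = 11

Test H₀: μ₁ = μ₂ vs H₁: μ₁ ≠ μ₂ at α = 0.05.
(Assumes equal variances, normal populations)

Answer: t = -3.3593, reject H₀

Derivation:
Pooled variance: s²_p = [16×5² + 13×11²]/(29) = 68.0345
s_p = 8.2483
SE = s_p×√(1/n₁ + 1/n₂) = 8.2483×√(1/17 + 1/14) = 2.9768
t = (x̄₁ - x̄₂)/SE = (36 - 46)/2.9768 = -3.3593
df = 29, t-critical = ±2.045
Decision: reject H₀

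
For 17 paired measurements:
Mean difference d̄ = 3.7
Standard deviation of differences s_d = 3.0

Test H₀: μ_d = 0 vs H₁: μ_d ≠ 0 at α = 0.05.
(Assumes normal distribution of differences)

df = n - 1 = 16
SE = s_d/√n = 3.0/√17 = 0.7276
t = d̄/SE = 3.7/0.7276 = 5.0852
Critical value: t_{0.025,16} = ±2.120
p-value ≈ 0.0001
Decision: reject H₀

Answer: t = 5.0852, reject H₀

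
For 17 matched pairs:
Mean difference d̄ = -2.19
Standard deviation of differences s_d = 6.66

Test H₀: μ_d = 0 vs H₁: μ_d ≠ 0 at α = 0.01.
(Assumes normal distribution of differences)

df = n - 1 = 16
SE = s_d/√n = 6.66/√17 = 1.6153
t = d̄/SE = -2.19/1.6153 = -1.3558
Critical value: t_{0.005,16} = ±2.921
p-value ≈ 0.1940
Decision: fail to reject H₀

Answer: t = -1.3558, fail to reject H₀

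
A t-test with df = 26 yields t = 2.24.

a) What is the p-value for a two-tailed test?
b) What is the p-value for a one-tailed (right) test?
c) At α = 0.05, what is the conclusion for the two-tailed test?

Answer: a) 0.0339, b) 0.0169, c) reject H₀

Derivation:
Using t-distribution with df = 26:
a) Two-tailed: p = 2×P(T > 2.24) = 0.0339
b) One-tailed: p = P(T > 2.24) = 0.0169
c) 0.0339 < 0.05, reject H₀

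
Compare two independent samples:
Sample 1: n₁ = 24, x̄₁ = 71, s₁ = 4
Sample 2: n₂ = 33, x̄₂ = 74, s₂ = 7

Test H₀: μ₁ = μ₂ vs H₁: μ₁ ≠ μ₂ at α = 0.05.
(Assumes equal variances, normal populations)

Pooled variance: s²_p = [23×4² + 32×7²]/(55) = 35.2000
s_p = 5.9330
SE = s_p×√(1/n₁ + 1/n₂) = 5.9330×√(1/24 + 1/33) = 1.5917
t = (x̄₁ - x̄₂)/SE = (71 - 74)/1.5917 = -1.8848
df = 55, t-critical = ±2.004
Decision: fail to reject H₀

Answer: t = -1.8848, fail to reject H₀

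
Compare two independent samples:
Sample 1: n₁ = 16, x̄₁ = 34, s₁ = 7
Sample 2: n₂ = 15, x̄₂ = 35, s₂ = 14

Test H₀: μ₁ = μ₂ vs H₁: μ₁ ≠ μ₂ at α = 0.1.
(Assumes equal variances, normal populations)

Answer: t = -0.2540, fail to reject H₀

Derivation:
Pooled variance: s²_p = [15×7² + 14×14²]/(29) = 119.9655
s_p = 10.9529
SE = s_p×√(1/n₁ + 1/n₂) = 10.9529×√(1/16 + 1/15) = 3.9364
t = (x̄₁ - x̄₂)/SE = (34 - 35)/3.9364 = -0.2540
df = 29, t-critical = ±1.699
Decision: fail to reject H₀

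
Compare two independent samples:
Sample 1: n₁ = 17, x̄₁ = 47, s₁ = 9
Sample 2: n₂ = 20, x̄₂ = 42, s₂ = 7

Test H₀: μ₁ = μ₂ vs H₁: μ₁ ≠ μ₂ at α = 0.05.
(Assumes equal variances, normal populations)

Pooled variance: s²_p = [16×9² + 19×7²]/(35) = 63.6286
s_p = 7.9768
SE = s_p×√(1/n₁ + 1/n₂) = 7.9768×√(1/17 + 1/20) = 2.6314
t = (x̄₁ - x̄₂)/SE = (47 - 42)/2.6314 = 1.9001
df = 35, t-critical = ±2.030
Decision: fail to reject H₀

Answer: t = 1.9001, fail to reject H₀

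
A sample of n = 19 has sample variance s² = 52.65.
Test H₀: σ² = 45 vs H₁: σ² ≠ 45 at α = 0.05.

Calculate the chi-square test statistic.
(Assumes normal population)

Answer: χ² = 21.0600, fail to reject H₀

Derivation:
df = n - 1 = 18
χ² = (n-1)s²/σ₀² = 18×52.65/45 = 21.0600
Critical values: χ²_{0.975,18} = 8.231, χ²_{0.025,18} = 31.526
Rejection region: χ² < 8.231 or χ² > 31.526
Decision: fail to reject H₀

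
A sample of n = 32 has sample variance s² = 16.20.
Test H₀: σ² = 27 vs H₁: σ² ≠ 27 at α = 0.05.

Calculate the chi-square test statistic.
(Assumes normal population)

Answer: χ² = 18.6000, fail to reject H₀

Derivation:
df = n - 1 = 31
χ² = (n-1)s²/σ₀² = 31×16.20/27 = 18.6000
Critical values: χ²_{0.975,31} = 17.539, χ²_{0.025,31} = 48.232
Rejection region: χ² < 17.539 or χ² > 48.232
Decision: fail to reject H₀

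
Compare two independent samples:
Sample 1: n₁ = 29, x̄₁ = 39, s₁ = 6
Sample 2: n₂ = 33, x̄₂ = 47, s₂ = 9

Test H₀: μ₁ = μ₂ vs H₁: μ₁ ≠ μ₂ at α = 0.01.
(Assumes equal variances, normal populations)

Pooled variance: s²_p = [28×6² + 32×9²]/(60) = 60.0000
s_p = 7.7460
SE = s_p×√(1/n₁ + 1/n₂) = 7.7460×√(1/29 + 1/33) = 1.9716
t = (x̄₁ - x̄₂)/SE = (39 - 47)/1.9716 = -4.0576
df = 60, t-critical = ±2.660
Decision: reject H₀

Answer: t = -4.0576, reject H₀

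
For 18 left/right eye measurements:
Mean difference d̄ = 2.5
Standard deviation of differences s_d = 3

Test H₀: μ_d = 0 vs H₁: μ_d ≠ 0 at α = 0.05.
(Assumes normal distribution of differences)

df = n - 1 = 17
SE = s_d/√n = 3/√18 = 0.7071
t = d̄/SE = 2.5/0.7071 = 3.5356
Critical value: t_{0.025,17} = ±2.110
p-value ≈ 0.0025
Decision: reject H₀

Answer: t = 3.5356, reject H₀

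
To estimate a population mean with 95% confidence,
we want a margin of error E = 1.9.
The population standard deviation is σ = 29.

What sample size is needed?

z_0.025 = 1.960
n = (z×σ/E)² = (1.960×29/1.9)²
n = 894.9545
Round up: n = 895

Answer: n = 895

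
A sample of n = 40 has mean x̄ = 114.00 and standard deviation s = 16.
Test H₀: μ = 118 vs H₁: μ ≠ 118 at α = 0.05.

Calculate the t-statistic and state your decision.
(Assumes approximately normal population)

Answer: t = -1.5812, fail to reject H₀

Derivation:
df = n - 1 = 39
SE = s/√n = 16/√40 = 2.5298
t = (x̄ - μ₀)/SE = (114.00 - 118)/2.5298 = -1.5812
Critical value: t_{0.025,39} = ±2.023
p-value ≈ 0.1219
Decision: fail to reject H₀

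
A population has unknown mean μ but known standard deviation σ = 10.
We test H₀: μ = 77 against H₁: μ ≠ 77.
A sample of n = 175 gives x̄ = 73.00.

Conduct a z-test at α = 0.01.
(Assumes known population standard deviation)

Answer: z = -5.2917, reject H₀

Derivation:
Standard error: SE = σ/√n = 10/√175 = 0.7559
z-statistic: z = (x̄ - μ₀)/SE = (73.00 - 77)/0.7559 = -5.2917
Critical value: ±2.576
p-value < 0.0001
Decision: reject H₀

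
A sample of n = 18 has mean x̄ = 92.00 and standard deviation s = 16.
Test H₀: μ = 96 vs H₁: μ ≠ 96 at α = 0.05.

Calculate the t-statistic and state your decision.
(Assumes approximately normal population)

Answer: t = -1.0607, fail to reject H₀

Derivation:
df = n - 1 = 17
SE = s/√n = 16/√18 = 3.7712
t = (x̄ - μ₀)/SE = (92.00 - 96)/3.7712 = -1.0607
Critical value: t_{0.025,17} = ±2.110
p-value ≈ 0.3037
Decision: fail to reject H₀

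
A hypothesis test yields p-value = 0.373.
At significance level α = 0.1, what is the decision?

Compare p-value to α:
0.373 ≥ 0.1
Decision: fail to reject H₀

Answer: fail to reject H₀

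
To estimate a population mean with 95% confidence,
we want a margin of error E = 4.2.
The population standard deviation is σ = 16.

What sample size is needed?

z_0.025 = 1.960
n = (z×σ/E)² = (1.960×16/4.2)²
n = 55.7511
Round up: n = 56

Answer: n = 56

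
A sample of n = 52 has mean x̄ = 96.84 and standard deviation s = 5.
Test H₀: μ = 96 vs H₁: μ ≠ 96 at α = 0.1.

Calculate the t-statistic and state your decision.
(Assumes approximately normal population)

df = n - 1 = 51
SE = s/√n = 5/√52 = 0.6934
t = (x̄ - μ₀)/SE = (96.84 - 96)/0.6934 = 1.2114
Critical value: t_{0.05,51} = ±1.675
p-value ≈ 0.2313
Decision: fail to reject H₀

Answer: t = 1.2114, fail to reject H₀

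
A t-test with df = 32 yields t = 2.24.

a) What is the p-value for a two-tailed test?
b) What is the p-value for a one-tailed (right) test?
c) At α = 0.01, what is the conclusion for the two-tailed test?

Answer: a) 0.0322, b) 0.0161, c) fail to reject H₀

Derivation:
Using t-distribution with df = 32:
a) Two-tailed: p = 2×P(T > 2.24) = 0.0322
b) One-tailed: p = P(T > 2.24) = 0.0161
c) 0.0322 ≥ 0.01, fail to reject H₀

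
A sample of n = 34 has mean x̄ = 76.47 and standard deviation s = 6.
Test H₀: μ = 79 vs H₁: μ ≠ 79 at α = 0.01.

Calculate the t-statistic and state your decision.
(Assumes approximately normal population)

Answer: t = -2.4587, fail to reject H₀

Derivation:
df = n - 1 = 33
SE = s/√n = 6/√34 = 1.0290
t = (x̄ - μ₀)/SE = (76.47 - 79)/1.0290 = -2.4587
Critical value: t_{0.005,33} = ±2.733
p-value ≈ 0.0194
Decision: fail to reject H₀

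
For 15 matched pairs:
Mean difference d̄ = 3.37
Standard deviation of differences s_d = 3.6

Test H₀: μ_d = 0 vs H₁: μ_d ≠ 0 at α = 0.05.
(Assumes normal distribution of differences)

df = n - 1 = 14
SE = s_d/√n = 3.6/√15 = 0.9295
t = d̄/SE = 3.37/0.9295 = 3.6256
Critical value: t_{0.025,14} = ±2.145
p-value ≈ 0.0028
Decision: reject H₀

Answer: t = 3.6256, reject H₀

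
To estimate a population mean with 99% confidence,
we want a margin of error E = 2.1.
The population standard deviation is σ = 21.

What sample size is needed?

Answer: n = 664

Derivation:
z_0.005 = 2.576
n = (z×σ/E)² = (2.576×21/2.1)²
n = 663.5776
Round up: n = 664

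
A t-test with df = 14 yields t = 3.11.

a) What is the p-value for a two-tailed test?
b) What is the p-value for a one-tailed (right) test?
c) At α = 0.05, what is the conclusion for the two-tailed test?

Answer: a) 0.0077, b) 0.0038, c) reject H₀

Derivation:
Using t-distribution with df = 14:
a) Two-tailed: p = 2×P(T > 3.11) = 0.0077
b) One-tailed: p = P(T > 3.11) = 0.0038
c) 0.0077 < 0.05, reject H₀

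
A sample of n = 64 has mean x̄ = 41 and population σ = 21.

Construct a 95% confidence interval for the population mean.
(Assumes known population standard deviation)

Answer: (35.8550, 46.1450)

Derivation:
Confidence level: 95%, α = 0.05
z_0.025 = 1.960
SE = σ/√n = 21/√64 = 2.6250
Margin of error = 1.960 × 2.6250 = 5.1450
CI: x̄ ± margin = 41 ± 5.1450
CI: (35.8550, 46.1450)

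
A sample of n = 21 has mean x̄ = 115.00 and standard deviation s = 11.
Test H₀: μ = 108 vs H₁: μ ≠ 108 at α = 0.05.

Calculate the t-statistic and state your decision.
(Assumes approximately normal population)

Answer: t = 2.9162, reject H₀

Derivation:
df = n - 1 = 20
SE = s/√n = 11/√21 = 2.4004
t = (x̄ - μ₀)/SE = (115.00 - 108)/2.4004 = 2.9162
Critical value: t_{0.025,20} = ±2.086
p-value ≈ 0.0085
Decision: reject H₀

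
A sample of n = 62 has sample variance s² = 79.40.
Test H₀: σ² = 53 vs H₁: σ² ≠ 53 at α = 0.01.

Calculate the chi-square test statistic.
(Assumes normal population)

Answer: χ² = 91.3849, fail to reject H₀

Derivation:
df = n - 1 = 61
χ² = (n-1)s²/σ₀² = 61×79.40/53 = 91.3849
Critical values: χ²_{0.995,61} = 36.301, χ²_{0.005,61} = 93.186
Rejection region: χ² < 36.301 or χ² > 93.186
Decision: fail to reject H₀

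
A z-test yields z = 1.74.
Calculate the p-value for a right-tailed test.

Answer: p-value ≈ 0.0409

Derivation:
For z = 1.74:
p = P(Z > 1.74) = 1 - Φ(1.74) = 0.0409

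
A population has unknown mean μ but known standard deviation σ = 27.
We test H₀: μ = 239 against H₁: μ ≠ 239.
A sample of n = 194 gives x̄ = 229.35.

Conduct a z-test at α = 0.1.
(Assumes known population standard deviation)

Answer: z = -4.9781, reject H₀

Derivation:
Standard error: SE = σ/√n = 27/√194 = 1.9385
z-statistic: z = (x̄ - μ₀)/SE = (229.35 - 239)/1.9385 = -4.9781
Critical value: ±1.645
p-value < 0.0001
Decision: reject H₀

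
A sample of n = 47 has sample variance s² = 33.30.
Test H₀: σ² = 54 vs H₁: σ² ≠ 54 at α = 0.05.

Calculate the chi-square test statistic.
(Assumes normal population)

df = n - 1 = 46
χ² = (n-1)s²/σ₀² = 46×33.30/54 = 28.3667
Critical values: χ²_{0.975,46} = 29.160, χ²_{0.025,46} = 66.617
Rejection region: χ² < 29.160 or χ² > 66.617
Decision: reject H₀

Answer: χ² = 28.3667, reject H₀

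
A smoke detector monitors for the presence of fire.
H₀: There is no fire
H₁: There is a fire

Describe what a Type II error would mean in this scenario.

Answer: The alarm fails to sound when there actually is a fire

Derivation:
Type I error (α): Rejecting H₀ when H₀ is true
Type II error (β): Failing to reject H₀ when H₁ is true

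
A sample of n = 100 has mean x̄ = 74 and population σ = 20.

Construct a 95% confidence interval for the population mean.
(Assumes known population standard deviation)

Confidence level: 95%, α = 0.05
z_0.025 = 1.960
SE = σ/√n = 20/√100 = 2.0000
Margin of error = 1.960 × 2.0000 = 3.9200
CI: x̄ ± margin = 74 ± 3.9200
CI: (70.0800, 77.9200)

Answer: (70.0800, 77.9200)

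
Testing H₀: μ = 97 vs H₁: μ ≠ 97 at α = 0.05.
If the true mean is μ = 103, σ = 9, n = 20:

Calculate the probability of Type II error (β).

SE = σ/√n = 9/√20 = 2.0125
Critical values: μ₀ ± z_0.025×SE = 97 ± 1.960×2.0125
Acceptance region: (93.0555, 100.9445)
Under H₁ (μ = 103): z_high = (100.9445 - 103)/2.0125 = -1.0214, z_low = (93.0555 - 103)/2.0125 = -4.9414
β = P(not reject | H₁) = Φ(-1.0214) - Φ(-4.9414) ≈ 0.1535

Answer: β ≈ 0.1535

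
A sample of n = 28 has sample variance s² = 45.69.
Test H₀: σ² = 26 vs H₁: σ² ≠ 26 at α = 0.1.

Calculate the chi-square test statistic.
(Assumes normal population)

Answer: χ² = 47.4473, reject H₀

Derivation:
df = n - 1 = 27
χ² = (n-1)s²/σ₀² = 27×45.69/26 = 47.4473
Critical values: χ²_{0.95,27} = 16.151, χ²_{0.05,27} = 40.113
Rejection region: χ² < 16.151 or χ² > 40.113
Decision: reject H₀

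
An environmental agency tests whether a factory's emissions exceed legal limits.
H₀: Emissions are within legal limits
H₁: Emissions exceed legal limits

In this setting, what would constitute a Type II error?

Answer: Failing to cite a factory whose emissions actually exceed the limit

Derivation:
Type I error (α): Rejecting H₀ when H₀ is true
Type II error (β): Failing to reject H₀ when H₁ is true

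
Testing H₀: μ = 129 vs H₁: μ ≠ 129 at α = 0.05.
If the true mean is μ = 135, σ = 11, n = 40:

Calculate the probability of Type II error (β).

SE = σ/√n = 11/√40 = 1.7393
Critical values: μ₀ ± z_0.025×SE = 129 ± 1.960×1.7393
Acceptance region: (125.5910, 132.4090)
Under H₁ (μ = 135): z_high = (132.4090 - 135)/1.7393 = -1.4897, z_low = (125.5910 - 135)/1.7393 = -5.4096
β = P(not reject | H₁) = Φ(-1.4897) - Φ(-5.4096) ≈ 0.0682

Answer: β ≈ 0.0682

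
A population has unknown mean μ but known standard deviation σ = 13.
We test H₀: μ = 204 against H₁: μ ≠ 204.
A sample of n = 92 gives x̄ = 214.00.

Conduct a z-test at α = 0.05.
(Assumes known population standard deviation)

Answer: z = 7.3784, reject H₀

Derivation:
Standard error: SE = σ/√n = 13/√92 = 1.3553
z-statistic: z = (x̄ - μ₀)/SE = (214.00 - 204)/1.3553 = 7.3784
Critical value: ±1.960
p-value < 0.0001
Decision: reject H₀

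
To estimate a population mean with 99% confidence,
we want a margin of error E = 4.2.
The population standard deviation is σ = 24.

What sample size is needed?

z_0.005 = 2.576
n = (z×σ/E)² = (2.576×24/4.2)²
n = 216.6784
Round up: n = 217

Answer: n = 217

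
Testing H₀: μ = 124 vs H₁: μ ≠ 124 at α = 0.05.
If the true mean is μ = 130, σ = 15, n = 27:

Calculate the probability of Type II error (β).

Answer: β ≈ 0.4528

Derivation:
SE = σ/√n = 15/√27 = 2.8868
Critical values: μ₀ ± z_0.025×SE = 124 ± 1.960×2.8868
Acceptance region: (118.3419, 129.6581)
Under H₁ (μ = 130): z_high = (129.6581 - 130)/2.8868 = -0.1184, z_low = (118.3419 - 130)/2.8868 = -4.0384
β = P(not reject | H₁) = Φ(-0.1184) - Φ(-4.0384) ≈ 0.4528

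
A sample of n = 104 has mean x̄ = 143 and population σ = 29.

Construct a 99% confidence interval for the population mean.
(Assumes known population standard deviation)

Answer: (135.6746, 150.3254)

Derivation:
Confidence level: 99%, α = 0.01
z_0.005 = 2.576
SE = σ/√n = 29/√104 = 2.8437
Margin of error = 2.576 × 2.8437 = 7.3254
CI: x̄ ± margin = 143 ± 7.3254
CI: (135.6746, 150.3254)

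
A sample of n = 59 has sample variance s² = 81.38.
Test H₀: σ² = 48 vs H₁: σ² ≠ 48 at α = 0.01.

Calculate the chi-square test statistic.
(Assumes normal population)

Answer: χ² = 98.3342, reject H₀

Derivation:
df = n - 1 = 58
χ² = (n-1)s²/σ₀² = 58×81.38/48 = 98.3342
Critical values: χ²_{0.995,58} = 34.008, χ²_{0.005,58} = 89.477
Rejection region: χ² < 34.008 or χ² > 89.477
Decision: reject H₀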